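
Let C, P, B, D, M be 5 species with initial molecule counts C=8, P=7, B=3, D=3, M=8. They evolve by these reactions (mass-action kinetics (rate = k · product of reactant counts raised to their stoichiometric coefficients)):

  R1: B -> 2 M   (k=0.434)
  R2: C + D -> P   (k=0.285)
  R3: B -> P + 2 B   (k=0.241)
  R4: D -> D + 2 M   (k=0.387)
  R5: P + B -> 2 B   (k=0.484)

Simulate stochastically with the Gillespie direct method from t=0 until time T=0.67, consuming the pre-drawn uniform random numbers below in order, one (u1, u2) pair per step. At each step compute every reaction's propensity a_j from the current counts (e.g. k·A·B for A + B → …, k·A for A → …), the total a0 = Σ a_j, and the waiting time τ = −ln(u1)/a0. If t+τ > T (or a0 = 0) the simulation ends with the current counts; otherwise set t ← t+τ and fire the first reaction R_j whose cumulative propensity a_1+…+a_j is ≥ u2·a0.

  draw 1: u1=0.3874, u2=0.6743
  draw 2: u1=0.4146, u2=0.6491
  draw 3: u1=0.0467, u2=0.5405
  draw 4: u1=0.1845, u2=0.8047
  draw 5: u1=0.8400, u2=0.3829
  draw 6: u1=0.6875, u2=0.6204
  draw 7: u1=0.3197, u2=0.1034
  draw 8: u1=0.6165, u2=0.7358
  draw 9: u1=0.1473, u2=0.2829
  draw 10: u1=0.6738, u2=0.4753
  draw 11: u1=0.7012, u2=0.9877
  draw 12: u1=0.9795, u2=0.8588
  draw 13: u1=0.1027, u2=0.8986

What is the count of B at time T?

t=0.000: C=8 P=7 B=3 D=3 M=8
Draw 1: a1=1.302, a2=6.840, a3=0.723, a4=1.161, a5=10.164, a0=20.190; τ=−ln(0.3874)/20.190=0.047 → t=0.047; u2·a0=0.6743·20.190=13.614; a1+…+a4=10.026 < 13.614 ≤ a1+…+a5=20.190 → R5 fires; C=8 P=6 B=4 D=3 M=8
Draw 2: a1=1.736, a2=6.840, a3=0.964, a4=1.161, a5=11.616, a0=22.317; τ=−ln(0.4146)/22.317=0.039 → t=0.086; u2·a0=0.6491·22.317=14.486; a1+…+a4=10.701 < 14.486 ≤ a1+…+a5=22.317 → R5 fires; C=8 P=5 B=5 D=3 M=8
Draw 3: a1=2.170, a2=6.840, a3=1.205, a4=1.161, a5=12.100, a0=23.476; τ=−ln(0.0467)/23.476=0.131 → t=0.217; u2·a0=0.5405·23.476=12.689; a1+…+a4=11.376 < 12.689 ≤ a1+…+a5=23.476 → R5 fires; C=8 P=4 B=6 D=3 M=8
Draw 4: a1=2.604, a2=6.840, a3=1.446, a4=1.161, a5=11.616, a0=23.667; τ=−ln(0.1845)/23.667=0.071 → t=0.288; u2·a0=0.8047·23.667=19.045; a1+…+a4=12.051 < 19.045 ≤ a1+…+a5=23.667 → R5 fires; C=8 P=3 B=7 D=3 M=8
Draw 5: a1=3.038, a2=6.840, a3=1.687, a4=1.161, a5=10.164, a0=22.890; τ=−ln(0.8400)/22.890=0.008 → t=0.296; u2·a0=0.3829·22.890=8.765; a1=3.038 < 8.765 ≤ a1+a2=9.878 → R2 fires; C=7 P=4 B=7 D=2 M=8
Draw 6: a1=3.038, a2=3.990, a3=1.687, a4=0.774, a5=13.552, a0=23.041; τ=−ln(0.6875)/23.041=0.016 → t=0.312; u2·a0=0.6204·23.041=14.295; a1+…+a4=9.489 < 14.295 ≤ a1+…+a5=23.041 → R5 fires; C=7 P=3 B=8 D=2 M=8
Draw 7: a1=3.472, a2=3.990, a3=1.928, a4=0.774, a5=11.616, a0=21.780; τ=−ln(0.3197)/21.780=0.052 → t=0.365; u2·a0=0.1034·21.780=2.252 ≤ a1=3.472 → R1 fires; C=7 P=3 B=7 D=2 M=10
Draw 8: a1=3.038, a2=3.990, a3=1.687, a4=0.774, a5=10.164, a0=19.653; τ=−ln(0.6165)/19.653=0.025 → t=0.389; u2·a0=0.7358·19.653=14.461; a1+…+a4=9.489 < 14.461 ≤ a1+…+a5=19.653 → R5 fires; C=7 P=2 B=8 D=2 M=10
Draw 9: a1=3.472, a2=3.990, a3=1.928, a4=0.774, a5=7.744, a0=17.908; τ=−ln(0.1473)/17.908=0.107 → t=0.496; u2·a0=0.2829·17.908=5.066; a1=3.472 < 5.066 ≤ a1+a2=7.462 → R2 fires; C=6 P=3 B=8 D=1 M=10
Draw 10: a1=3.472, a2=1.710, a3=1.928, a4=0.387, a5=11.616, a0=19.113; τ=−ln(0.6738)/19.113=0.021 → t=0.517; u2·a0=0.4753·19.113=9.084; a1+…+a4=7.497 < 9.084 ≤ a1+…+a5=19.113 → R5 fires; C=6 P=2 B=9 D=1 M=10
Draw 11: a1=3.906, a2=1.710, a3=2.169, a4=0.387, a5=8.712, a0=16.884; τ=−ln(0.7012)/16.884=0.021 → t=0.538; u2·a0=0.9877·16.884=16.676; a1+…+a4=8.172 < 16.676 ≤ a1+…+a5=16.884 → R5 fires; C=6 P=1 B=10 D=1 M=10
Draw 12: a1=4.340, a2=1.710, a3=2.410, a4=0.387, a5=4.840, a0=13.687; τ=−ln(0.9795)/13.687=0.002 → t=0.539; u2·a0=0.8588·13.687=11.754; a1+…+a4=8.847 < 11.754 ≤ a1+…+a5=13.687 → R5 fires; C=6 P=0 B=11 D=1 M=10
Draw 13: a1=4.774, a2=1.710, a3=2.651, a4=0.387, a5=0.000, a0=9.522; τ=−ln(0.1027)/9.522=0.239 → t=0.778 > T=0.67: stop.
Read off B at T=0.67: 11

B at T = 11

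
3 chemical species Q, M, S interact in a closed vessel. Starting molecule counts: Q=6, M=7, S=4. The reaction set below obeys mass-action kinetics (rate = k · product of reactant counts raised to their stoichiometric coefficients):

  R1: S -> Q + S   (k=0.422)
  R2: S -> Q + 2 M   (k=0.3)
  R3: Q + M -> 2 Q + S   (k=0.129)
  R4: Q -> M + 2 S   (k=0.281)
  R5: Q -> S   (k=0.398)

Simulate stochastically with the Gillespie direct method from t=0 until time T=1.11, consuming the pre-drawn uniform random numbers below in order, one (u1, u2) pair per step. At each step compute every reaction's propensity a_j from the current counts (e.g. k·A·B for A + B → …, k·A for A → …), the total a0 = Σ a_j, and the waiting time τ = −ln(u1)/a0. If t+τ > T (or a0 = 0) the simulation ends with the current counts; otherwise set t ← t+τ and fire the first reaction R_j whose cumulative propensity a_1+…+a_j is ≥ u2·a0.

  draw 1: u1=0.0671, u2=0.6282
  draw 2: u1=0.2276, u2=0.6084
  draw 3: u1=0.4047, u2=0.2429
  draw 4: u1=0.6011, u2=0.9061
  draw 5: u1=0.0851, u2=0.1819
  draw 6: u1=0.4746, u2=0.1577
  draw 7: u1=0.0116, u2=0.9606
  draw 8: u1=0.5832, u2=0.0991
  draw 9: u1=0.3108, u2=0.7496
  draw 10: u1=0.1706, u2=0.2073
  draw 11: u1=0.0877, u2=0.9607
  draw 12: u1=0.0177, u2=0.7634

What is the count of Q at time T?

t=0.000: Q=6 M=7 S=4
Draw 1: a1=1.688, a2=1.200, a3=5.418, a4=1.686, a5=2.388, a0=12.380; τ=−ln(0.0671)/12.380=0.218 → t=0.218; u2·a0=0.6282·12.380=7.777; a1+a2=2.888 < 7.777 ≤ a1+…+a3=8.306 → R3 fires; Q=7 M=6 S=5
Draw 2: a1=2.110, a2=1.500, a3=5.418, a4=1.967, a5=2.786, a0=13.781; τ=−ln(0.2276)/13.781=0.107 → t=0.326; u2·a0=0.6084·13.781=8.384; a1+a2=3.610 < 8.384 ≤ a1+…+a3=9.028 → R3 fires; Q=8 M=5 S=6
Draw 3: a1=2.532, a2=1.800, a3=5.160, a4=2.248, a5=3.184, a0=14.924; τ=−ln(0.4047)/14.924=0.061 → t=0.386; u2·a0=0.2429·14.924=3.625; a1=2.532 < 3.625 ≤ a1+a2=4.332 → R2 fires; Q=9 M=7 S=5
Draw 4: a1=2.110, a2=1.500, a3=8.127, a4=2.529, a5=3.582, a0=17.848; τ=−ln(0.6011)/17.848=0.029 → t=0.415; u2·a0=0.9061·17.848=16.172; a1+…+a4=14.266 < 16.172 ≤ a1+…+a5=17.848 → R5 fires; Q=8 M=7 S=6
Draw 5: a1=2.532, a2=1.800, a3=7.224, a4=2.248, a5=3.184, a0=16.988; τ=−ln(0.0851)/16.988=0.145 → t=0.560; u2·a0=0.1819·16.988=3.090; a1=2.532 < 3.090 ≤ a1+a2=4.332 → R2 fires; Q=9 M=9 S=5
Draw 6: a1=2.110, a2=1.500, a3=10.449, a4=2.529, a5=3.582, a0=20.170; τ=−ln(0.4746)/20.170=0.037 → t=0.597; u2·a0=0.1577·20.170=3.181; a1=2.110 < 3.181 ≤ a1+a2=3.610 → R2 fires; Q=10 M=11 S=4
Draw 7: a1=1.688, a2=1.200, a3=14.190, a4=2.810, a5=3.980, a0=23.868; τ=−ln(0.0116)/23.868=0.187 → t=0.783; u2·a0=0.9606·23.868=22.928; a1+…+a4=19.888 < 22.928 ≤ a1+…+a5=23.868 → R5 fires; Q=9 M=11 S=5
Draw 8: a1=2.110, a2=1.500, a3=12.771, a4=2.529, a5=3.582, a0=22.492; τ=−ln(0.5832)/22.492=0.024 → t=0.807; u2·a0=0.0991·22.492=2.229; a1=2.110 < 2.229 ≤ a1+a2=3.610 → R2 fires; Q=10 M=13 S=4
Draw 9: a1=1.688, a2=1.200, a3=16.770, a4=2.810, a5=3.980, a0=26.448; τ=−ln(0.3108)/26.448=0.044 → t=0.852; u2·a0=0.7496·26.448=19.825; a1+…+a3=19.658 < 19.825 ≤ a1+…+a4=22.468 → R4 fires; Q=9 M=14 S=6
Draw 10: a1=2.532, a2=1.800, a3=16.254, a4=2.529, a5=3.582, a0=26.697; τ=−ln(0.1706)/26.697=0.066 → t=0.918; u2·a0=0.2073·26.697=5.534; a1+a2=4.332 < 5.534 ≤ a1+…+a3=20.586 → R3 fires; Q=10 M=13 S=7
Draw 11: a1=2.954, a2=2.100, a3=16.770, a4=2.810, a5=3.980, a0=28.614; τ=−ln(0.0877)/28.614=0.085 → t=1.003; u2·a0=0.9607·28.614=27.489; a1+…+a4=24.634 < 27.489 ≤ a1+…+a5=28.614 → R5 fires; Q=9 M=13 S=8
Draw 12: a1=3.376, a2=2.400, a3=15.093, a4=2.529, a5=3.582, a0=26.980; τ=−ln(0.0177)/26.980=0.150 → t=1.152 > T=1.11: stop.
Read off Q at T=1.11: 9

Q at T = 9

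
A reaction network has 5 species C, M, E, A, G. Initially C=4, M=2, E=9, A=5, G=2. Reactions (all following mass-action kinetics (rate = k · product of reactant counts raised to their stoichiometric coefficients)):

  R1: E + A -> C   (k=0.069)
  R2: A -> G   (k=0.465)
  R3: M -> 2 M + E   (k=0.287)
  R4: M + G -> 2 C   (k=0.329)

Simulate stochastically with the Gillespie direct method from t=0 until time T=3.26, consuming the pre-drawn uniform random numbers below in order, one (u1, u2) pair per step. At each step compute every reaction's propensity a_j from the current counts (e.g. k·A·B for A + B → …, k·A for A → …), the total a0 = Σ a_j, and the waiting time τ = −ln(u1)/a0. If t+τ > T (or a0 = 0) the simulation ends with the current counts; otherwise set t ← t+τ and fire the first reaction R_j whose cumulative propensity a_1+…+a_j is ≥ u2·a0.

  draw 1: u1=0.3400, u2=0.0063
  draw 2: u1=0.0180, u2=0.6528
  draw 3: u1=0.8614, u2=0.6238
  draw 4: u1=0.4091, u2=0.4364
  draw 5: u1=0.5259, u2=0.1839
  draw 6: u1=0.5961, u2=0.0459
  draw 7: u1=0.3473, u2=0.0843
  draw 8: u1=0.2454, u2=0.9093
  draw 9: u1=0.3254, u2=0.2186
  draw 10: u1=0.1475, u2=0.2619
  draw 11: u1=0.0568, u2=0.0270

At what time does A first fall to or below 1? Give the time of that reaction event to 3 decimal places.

Threshold first reached at t = 1.067

t=0.000: C=4 M=2 E=9 A=5 G=2
Draw 1: a1=3.105, a2=2.325, a3=0.574, a4=1.316, a0=7.320; τ=−ln(0.3400)/7.320=0.147 → t=0.147; u2·a0=0.0063·7.320=0.046 ≤ a1=3.105 → R1 fires; C=5 M=2 E=8 A=4 G=2
Draw 2: a1=2.208, a2=1.860, a3=0.574, a4=1.316, a0=5.958; τ=−ln(0.0180)/5.958=0.674 → t=0.822; u2·a0=0.6528·5.958=3.889; a1=2.208 < 3.889 ≤ a1+a2=4.068 → R2 fires; C=5 M=2 E=8 A=3 G=3
Draw 3: a1=1.656, a2=1.395, a3=0.574, a4=1.974, a0=5.599; τ=−ln(0.8614)/5.599=0.027 → t=0.848; u2·a0=0.6238·5.599=3.493; a1+a2=3.051 < 3.493 ≤ a1+…+a3=3.625 → R3 fires; C=5 M=3 E=9 A=3 G=3
Draw 4: a1=1.863, a2=1.395, a3=0.861, a4=2.961, a0=7.080; τ=−ln(0.4091)/7.080=0.126 → t=0.975; u2·a0=0.4364·7.080=3.090; a1=1.863 < 3.090 ≤ a1+a2=3.258 → R2 fires; C=5 M=3 E=9 A=2 G=4
Draw 5: a1=1.242, a2=0.930, a3=0.861, a4=3.948, a0=6.981; τ=−ln(0.5259)/6.981=0.092 → t=1.067; u2·a0=0.1839·6.981=1.284; a1=1.242 < 1.284 ≤ a1+a2=2.172 → R2 fires; C=5 M=3 E=9 A=1 G=5
Draw 6: a1=0.621, a2=0.465, a3=0.861, a4=4.935, a0=6.882; τ=−ln(0.5961)/6.882=0.075 → t=1.142; u2·a0=0.0459·6.882=0.316 ≤ a1=0.621 → R1 fires; C=6 M=3 E=8 A=0 G=5
Draw 7: a1=0.000, a2=0.000, a3=0.861, a4=4.935, a0=5.796; τ=−ln(0.3473)/5.796=0.182 → t=1.324; u2·a0=0.0843·5.796=0.489; a1+a2=0.000 < 0.489 ≤ a1+…+a3=0.861 → R3 fires; C=6 M=4 E=9 A=0 G=5
Draw 8: a1=0.000, a2=0.000, a3=1.148, a4=6.580, a0=7.728; τ=−ln(0.2454)/7.728=0.182 → t=1.506; u2·a0=0.9093·7.728=7.027; a1+…+a3=1.148 < 7.027 ≤ a1+…+a4=7.728 → R4 fires; C=8 M=3 E=9 A=0 G=4
Draw 9: a1=0.000, a2=0.000, a3=0.861, a4=3.948, a0=4.809; τ=−ln(0.3254)/4.809=0.233 → t=1.739; u2·a0=0.2186·4.809=1.051; a1+…+a3=0.861 < 1.051 ≤ a1+…+a4=4.809 → R4 fires; C=10 M=2 E=9 A=0 G=3
Draw 10: a1=0.000, a2=0.000, a3=0.574, a4=1.974, a0=2.548; τ=−ln(0.1475)/2.548=0.751 → t=2.491; u2·a0=0.2619·2.548=0.667; a1+…+a3=0.574 < 0.667 ≤ a1+…+a4=2.548 → R4 fires; C=12 M=1 E=9 A=0 G=2
Draw 11: a1=0.000, a2=0.000, a3=0.287, a4=0.658, a0=0.945; τ=−ln(0.0568)/0.945=3.035 → t=5.526 > T=3.26: stop.
A first becomes ≤ 1 when it reaches 1 at the event at t=1.067.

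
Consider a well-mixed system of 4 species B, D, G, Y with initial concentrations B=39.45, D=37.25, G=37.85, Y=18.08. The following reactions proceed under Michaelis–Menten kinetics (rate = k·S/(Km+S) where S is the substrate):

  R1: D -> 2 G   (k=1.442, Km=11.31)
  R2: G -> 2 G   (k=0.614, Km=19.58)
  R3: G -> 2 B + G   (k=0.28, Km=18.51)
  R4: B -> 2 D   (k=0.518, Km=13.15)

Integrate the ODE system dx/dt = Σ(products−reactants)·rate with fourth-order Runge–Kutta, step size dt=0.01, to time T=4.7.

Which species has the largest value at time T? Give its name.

Dominant species at T: G

RK4 with dt=0.01: 470 steps to T=4.7. Trajectory (selected grid times):
t=0.00: B=39.45 D=37.25 G=37.85 Y=18.08
t=0.52: B=39.44 D=37.08 G=39.21 Y=18.08
t=1.04: B=39.44 D=36.91 G=40.57 Y=18.08
t=1.57: B=39.44 D=36.74 G=41.96 Y=18.08
t=2.09: B=39.44 D=36.57 G=43.33 Y=18.08
t=2.61: B=39.44 D=36.40 G=44.69 Y=18.08
t=3.13: B=39.45 D=36.23 G=46.06 Y=18.08
t=3.66: B=39.46 D=36.06 G=47.45 Y=18.08
t=4.18: B=39.46 D=35.89 G=48.82 Y=18.08
t=4.70: B=39.47 D=35.73 G=50.19 Y=18.08
At T=4.7: B=39.47 D=35.73 G=50.19 Y=18.08; the largest is G.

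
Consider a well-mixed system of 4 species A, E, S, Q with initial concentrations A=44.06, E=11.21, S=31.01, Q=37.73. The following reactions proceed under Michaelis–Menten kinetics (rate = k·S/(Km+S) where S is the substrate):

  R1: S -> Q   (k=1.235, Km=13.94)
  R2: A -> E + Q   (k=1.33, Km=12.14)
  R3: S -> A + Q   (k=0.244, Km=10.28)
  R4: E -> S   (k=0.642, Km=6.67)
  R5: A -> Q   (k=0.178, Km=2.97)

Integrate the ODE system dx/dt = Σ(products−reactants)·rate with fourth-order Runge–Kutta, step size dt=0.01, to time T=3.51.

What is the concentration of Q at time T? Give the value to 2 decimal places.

RK4 with dt=0.01: 351 steps to T=3.51. Trajectory (selected grid times):
t=0.00: A=44.06 E=11.21 S=31.01 Q=37.73
t=0.39: A=43.66 E=11.46 S=30.76 Q=38.60
t=0.78: A=43.26 E=11.71 S=30.52 Q=39.48
t=1.17: A=42.86 E=11.95 S=30.28 Q=40.35
t=1.56: A=42.46 E=12.19 S=30.04 Q=41.22
t=1.95: A=42.07 E=12.43 S=29.80 Q=42.08
t=2.34: A=41.67 E=12.67 S=29.57 Q=42.95
t=2.73: A=41.28 E=12.91 S=29.34 Q=43.81
t=3.12: A=40.88 E=13.14 S=29.10 Q=44.67
t=3.51: A=40.49 E=13.38 S=28.88 Q=45.53
Read off Q at T=3.51: 45.53

Q at T = 45.53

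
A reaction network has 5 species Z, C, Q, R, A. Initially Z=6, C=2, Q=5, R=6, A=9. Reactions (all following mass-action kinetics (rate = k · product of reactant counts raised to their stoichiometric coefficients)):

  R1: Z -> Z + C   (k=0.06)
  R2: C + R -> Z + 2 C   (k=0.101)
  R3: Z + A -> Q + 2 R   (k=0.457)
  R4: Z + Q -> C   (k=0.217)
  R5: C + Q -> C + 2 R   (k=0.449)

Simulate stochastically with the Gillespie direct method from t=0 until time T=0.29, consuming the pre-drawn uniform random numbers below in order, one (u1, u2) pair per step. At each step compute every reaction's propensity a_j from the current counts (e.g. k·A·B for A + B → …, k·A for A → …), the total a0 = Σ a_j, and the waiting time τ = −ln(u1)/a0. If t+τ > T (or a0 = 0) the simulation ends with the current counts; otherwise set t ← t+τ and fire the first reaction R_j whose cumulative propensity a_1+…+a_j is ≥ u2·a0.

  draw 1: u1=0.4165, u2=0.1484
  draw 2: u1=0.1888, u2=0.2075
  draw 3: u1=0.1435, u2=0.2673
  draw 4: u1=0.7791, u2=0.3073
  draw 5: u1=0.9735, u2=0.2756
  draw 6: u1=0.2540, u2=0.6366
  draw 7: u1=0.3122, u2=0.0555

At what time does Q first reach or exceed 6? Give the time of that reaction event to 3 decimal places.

t=0.000: Z=6 C=2 Q=5 R=6 A=9
Draw 1: a1=0.360, a2=1.212, a3=24.678, a4=6.510, a5=4.490, a0=37.250; τ=−ln(0.4165)/37.250=0.024 → t=0.024; u2·a0=0.1484·37.250=5.528; a1+a2=1.572 < 5.528 ≤ a1+…+a3=26.250 → R3 fires; Z=5 C=2 Q=6 R=8 A=8
Draw 2: a1=0.300, a2=1.616, a3=18.280, a4=6.510, a5=5.388, a0=32.094; τ=−ln(0.1888)/32.094=0.052 → t=0.075; u2·a0=0.2075·32.094=6.660; a1+a2=1.916 < 6.660 ≤ a1+…+a3=20.196 → R3 fires; Z=4 C=2 Q=7 R=10 A=7
Draw 3: a1=0.240, a2=2.020, a3=12.796, a4=6.076, a5=6.286, a0=27.418; τ=−ln(0.1435)/27.418=0.071 → t=0.146; u2·a0=0.2673·27.418=7.329; a1+a2=2.260 < 7.329 ≤ a1+…+a3=15.056 → R3 fires; Z=3 C=2 Q=8 R=12 A=6
Draw 4: a1=0.180, a2=2.424, a3=8.226, a4=5.208, a5=7.184, a0=23.222; τ=−ln(0.7791)/23.222=0.011 → t=0.157; u2·a0=0.3073·23.222=7.136; a1+a2=2.604 < 7.136 ≤ a1+…+a3=10.830 → R3 fires; Z=2 C=2 Q=9 R=14 A=5
Draw 5: a1=0.120, a2=2.828, a3=4.570, a4=3.906, a5=8.082, a0=19.506; τ=−ln(0.9735)/19.506=0.001 → t=0.158; u2·a0=0.2756·19.506=5.376; a1+a2=2.948 < 5.376 ≤ a1+…+a3=7.518 → R3 fires; Z=1 C=2 Q=10 R=16 A=4
Draw 6: a1=0.060, a2=3.232, a3=1.828, a4=2.170, a5=8.980, a0=16.270; τ=−ln(0.2540)/16.270=0.084 → t=0.243; u2·a0=0.6366·16.270=10.357; a1+…+a4=7.290 < 10.357 ≤ a1+…+a5=16.270 → R5 fires; Z=1 C=2 Q=9 R=18 A=4
Draw 7: a1=0.060, a2=3.636, a3=1.828, a4=1.953, a5=8.082, a0=15.559; τ=−ln(0.3122)/15.559=0.075 → t=0.317 > T=0.29: stop.
Q first becomes ≥ 6 when it reaches 6 at the event at t=0.024.

Threshold first reached at t = 0.024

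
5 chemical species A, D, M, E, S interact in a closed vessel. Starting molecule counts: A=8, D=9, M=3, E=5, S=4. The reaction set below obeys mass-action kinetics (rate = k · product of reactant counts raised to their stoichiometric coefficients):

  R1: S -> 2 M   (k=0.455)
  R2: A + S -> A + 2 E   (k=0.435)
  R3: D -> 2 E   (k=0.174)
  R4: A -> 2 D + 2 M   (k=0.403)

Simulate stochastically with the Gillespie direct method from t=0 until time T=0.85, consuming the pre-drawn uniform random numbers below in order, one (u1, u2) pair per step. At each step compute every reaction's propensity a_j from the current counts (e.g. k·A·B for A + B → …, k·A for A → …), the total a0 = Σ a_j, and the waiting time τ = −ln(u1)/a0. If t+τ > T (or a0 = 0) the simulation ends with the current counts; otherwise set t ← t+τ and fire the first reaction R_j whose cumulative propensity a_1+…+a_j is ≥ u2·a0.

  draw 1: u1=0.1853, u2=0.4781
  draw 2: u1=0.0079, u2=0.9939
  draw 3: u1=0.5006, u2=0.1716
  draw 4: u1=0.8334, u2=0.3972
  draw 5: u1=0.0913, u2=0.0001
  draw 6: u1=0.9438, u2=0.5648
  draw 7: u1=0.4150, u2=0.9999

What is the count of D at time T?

t=0.000: A=8 D=9 M=3 E=5 S=4
Draw 1: a1=1.820, a2=13.920, a3=1.566, a4=3.224, a0=20.530; τ=−ln(0.1853)/20.530=0.082 → t=0.082; u2·a0=0.4781·20.530=9.815; a1=1.820 < 9.815 ≤ a1+a2=15.740 → R2 fires; A=8 D=9 M=3 E=7 S=3
Draw 2: a1=1.365, a2=10.440, a3=1.566, a4=3.224, a0=16.595; τ=−ln(0.0079)/16.595=0.292 → t=0.374; u2·a0=0.9939·16.595=16.494; a1+…+a3=13.371 < 16.494 ≤ a1+…+a4=16.595 → R4 fires; A=7 D=11 M=5 E=7 S=3
Draw 3: a1=1.365, a2=9.135, a3=1.914, a4=2.821, a0=15.235; τ=−ln(0.5006)/15.235=0.045 → t=0.419; u2·a0=0.1716·15.235=2.614; a1=1.365 < 2.614 ≤ a1+a2=10.500 → R2 fires; A=7 D=11 M=5 E=9 S=2
Draw 4: a1=0.910, a2=6.090, a3=1.914, a4=2.821, a0=11.735; τ=−ln(0.8334)/11.735=0.016 → t=0.435; u2·a0=0.3972·11.735=4.661; a1=0.910 < 4.661 ≤ a1+a2=7.000 → R2 fires; A=7 D=11 M=5 E=11 S=1
Draw 5: a1=0.455, a2=3.045, a3=1.914, a4=2.821, a0=8.235; τ=−ln(0.0913)/8.235=0.291 → t=0.725; u2·a0=0.0001·8.235=0.001 ≤ a1=0.455 → R1 fires; A=7 D=11 M=7 E=11 S=0
Draw 6: a1=0.000, a2=0.000, a3=1.914, a4=2.821, a0=4.735; τ=−ln(0.9438)/4.735=0.012 → t=0.738; u2·a0=0.5648·4.735=2.674; a1+…+a3=1.914 < 2.674 ≤ a1+…+a4=4.735 → R4 fires; A=6 D=13 M=9 E=11 S=0
Draw 7: a1=0.000, a2=0.000, a3=2.262, a4=2.418, a0=4.680; τ=−ln(0.4150)/4.680=0.188 → t=0.926 > T=0.85: stop.
Read off D at T=0.85: 13

D at T = 13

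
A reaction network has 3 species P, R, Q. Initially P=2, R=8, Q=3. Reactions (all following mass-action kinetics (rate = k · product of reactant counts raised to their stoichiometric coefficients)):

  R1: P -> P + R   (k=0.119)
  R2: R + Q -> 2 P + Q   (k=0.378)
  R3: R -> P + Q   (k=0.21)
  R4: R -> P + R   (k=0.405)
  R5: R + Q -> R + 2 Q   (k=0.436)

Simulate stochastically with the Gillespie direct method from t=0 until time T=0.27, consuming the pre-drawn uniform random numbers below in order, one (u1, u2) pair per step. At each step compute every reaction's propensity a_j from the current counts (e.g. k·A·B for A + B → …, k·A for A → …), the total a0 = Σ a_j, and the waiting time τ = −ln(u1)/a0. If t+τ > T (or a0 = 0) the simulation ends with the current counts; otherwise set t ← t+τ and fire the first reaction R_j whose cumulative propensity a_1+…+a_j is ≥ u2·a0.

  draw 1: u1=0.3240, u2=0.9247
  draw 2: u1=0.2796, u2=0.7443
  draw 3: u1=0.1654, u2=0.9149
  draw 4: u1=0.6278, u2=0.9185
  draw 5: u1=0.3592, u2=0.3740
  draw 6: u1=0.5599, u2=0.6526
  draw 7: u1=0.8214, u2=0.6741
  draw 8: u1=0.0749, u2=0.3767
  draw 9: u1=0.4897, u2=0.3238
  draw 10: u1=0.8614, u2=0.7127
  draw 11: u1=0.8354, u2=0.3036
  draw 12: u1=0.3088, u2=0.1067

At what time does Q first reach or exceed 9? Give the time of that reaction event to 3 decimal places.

Threshold first reached at t = 0.182

t=0.000: P=2 R=8 Q=3
Draw 1: a1=0.238, a2=9.072, a3=1.680, a4=3.240, a5=10.464, a0=24.694; τ=−ln(0.3240)/24.694=0.046 → t=0.046; u2·a0=0.9247·24.694=22.835; a1+…+a4=14.230 < 22.835 ≤ a1+…+a5=24.694 → R5 fires; P=2 R=8 Q=4
Draw 2: a1=0.238, a2=12.096, a3=1.680, a4=3.240, a5=13.952, a0=31.206; τ=−ln(0.2796)/31.206=0.041 → t=0.086; u2·a0=0.7443·31.206=23.227; a1+…+a4=17.254 < 23.227 ≤ a1+…+a5=31.206 → R5 fires; P=2 R=8 Q=5
Draw 3: a1=0.238, a2=15.120, a3=1.680, a4=3.240, a5=17.440, a0=37.718; τ=−ln(0.1654)/37.718=0.048 → t=0.134; u2·a0=0.9149·37.718=34.508; a1+…+a4=20.278 < 34.508 ≤ a1+…+a5=37.718 → R5 fires; P=2 R=8 Q=6
Draw 4: a1=0.238, a2=18.144, a3=1.680, a4=3.240, a5=20.928, a0=44.230; τ=−ln(0.6278)/44.230=0.011 → t=0.145; u2·a0=0.9185·44.230=40.625; a1+…+a4=23.302 < 40.625 ≤ a1+…+a5=44.230 → R5 fires; P=2 R=8 Q=7
Draw 5: a1=0.238, a2=21.168, a3=1.680, a4=3.240, a5=24.416, a0=50.742; τ=−ln(0.3592)/50.742=0.020 → t=0.165; u2·a0=0.3740·50.742=18.978; a1=0.238 < 18.978 ≤ a1+a2=21.406 → R2 fires; P=4 R=7 Q=7
Draw 6: a1=0.476, a2=18.522, a3=1.470, a4=2.835, a5=21.364, a0=44.667; τ=−ln(0.5599)/44.667=0.013 → t=0.178; u2·a0=0.6526·44.667=29.150; a1+…+a4=23.303 < 29.150 ≤ a1+…+a5=44.667 → R5 fires; P=4 R=7 Q=8
Draw 7: a1=0.476, a2=21.168, a3=1.470, a4=2.835, a5=24.416, a0=50.365; τ=−ln(0.8214)/50.365=0.004 → t=0.182; u2·a0=0.6741·50.365=33.951; a1+…+a4=25.949 < 33.951 ≤ a1+…+a5=50.365 → R5 fires; P=4 R=7 Q=9
Draw 8: a1=0.476, a2=23.814, a3=1.470, a4=2.835, a5=27.468, a0=56.063; τ=−ln(0.0749)/56.063=0.046 → t=0.228; u2·a0=0.3767·56.063=21.119; a1=0.476 < 21.119 ≤ a1+a2=24.290 → R2 fires; P=6 R=6 Q=9
Draw 9: a1=0.714, a2=20.412, a3=1.260, a4=2.430, a5=23.544, a0=48.360; τ=−ln(0.4897)/48.360=0.015 → t=0.243; u2·a0=0.3238·48.360=15.659; a1=0.714 < 15.659 ≤ a1+a2=21.126 → R2 fires; P=8 R=5 Q=9
Draw 10: a1=0.952, a2=17.010, a3=1.050, a4=2.025, a5=19.620, a0=40.657; τ=−ln(0.8614)/40.657=0.004 → t=0.246; u2·a0=0.7127·40.657=28.976; a1+…+a4=21.037 < 28.976 ≤ a1+…+a5=40.657 → R5 fires; P=8 R=5 Q=10
Draw 11: a1=0.952, a2=18.900, a3=1.050, a4=2.025, a5=21.800, a0=44.727; τ=−ln(0.8354)/44.727=0.004 → t=0.250; u2·a0=0.3036·44.727=13.579; a1=0.952 < 13.579 ≤ a1+a2=19.852 → R2 fires; P=10 R=4 Q=10
Draw 12: a1=1.190, a2=15.120, a3=0.840, a4=1.620, a5=17.440, a0=36.210; τ=−ln(0.3088)/36.210=0.032 → t=0.283 > T=0.27: stop.
Q first becomes ≥ 9 when it reaches 9 at the event at t=0.182.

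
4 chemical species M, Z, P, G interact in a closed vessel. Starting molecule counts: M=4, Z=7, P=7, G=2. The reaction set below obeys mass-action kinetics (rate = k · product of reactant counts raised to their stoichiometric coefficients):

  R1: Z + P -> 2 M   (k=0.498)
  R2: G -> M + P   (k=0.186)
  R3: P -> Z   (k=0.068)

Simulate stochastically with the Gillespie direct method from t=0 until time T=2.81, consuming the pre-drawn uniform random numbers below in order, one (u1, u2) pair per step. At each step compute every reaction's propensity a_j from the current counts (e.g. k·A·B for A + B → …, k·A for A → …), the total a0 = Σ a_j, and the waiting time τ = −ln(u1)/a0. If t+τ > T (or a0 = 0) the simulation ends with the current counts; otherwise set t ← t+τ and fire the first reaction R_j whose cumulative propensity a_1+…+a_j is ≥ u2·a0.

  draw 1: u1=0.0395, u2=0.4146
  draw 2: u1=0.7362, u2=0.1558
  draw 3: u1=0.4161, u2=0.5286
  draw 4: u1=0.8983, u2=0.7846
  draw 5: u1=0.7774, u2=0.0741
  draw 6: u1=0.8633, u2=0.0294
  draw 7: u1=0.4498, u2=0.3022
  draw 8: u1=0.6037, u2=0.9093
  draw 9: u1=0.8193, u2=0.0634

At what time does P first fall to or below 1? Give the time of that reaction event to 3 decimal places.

t=0.000: M=4 Z=7 P=7 G=2
Draw 1: a1=24.402, a2=0.372, a3=0.476, a0=25.250; τ=−ln(0.0395)/25.250=0.128 → t=0.128; u2·a0=0.4146·25.250=10.469 ≤ a1=24.402 → R1 fires; M=6 Z=6 P=6 G=2
Draw 2: a1=17.928, a2=0.372, a3=0.408, a0=18.708; τ=−ln(0.7362)/18.708=0.016 → t=0.144; u2·a0=0.1558·18.708=2.915 ≤ a1=17.928 → R1 fires; M=8 Z=5 P=5 G=2
Draw 3: a1=12.450, a2=0.372, a3=0.340, a0=13.162; τ=−ln(0.4161)/13.162=0.067 → t=0.211; u2·a0=0.5286·13.162=6.957 ≤ a1=12.450 → R1 fires; M=10 Z=4 P=4 G=2
Draw 4: a1=7.968, a2=0.372, a3=0.272, a0=8.612; τ=−ln(0.8983)/8.612=0.012 → t=0.223; u2·a0=0.7846·8.612=6.757 ≤ a1=7.968 → R1 fires; M=12 Z=3 P=3 G=2
Draw 5: a1=4.482, a2=0.372, a3=0.204, a0=5.058; τ=−ln(0.7774)/5.058=0.050 → t=0.273; u2·a0=0.0741·5.058=0.375 ≤ a1=4.482 → R1 fires; M=14 Z=2 P=2 G=2
Draw 6: a1=1.992, a2=0.372, a3=0.136, a0=2.500; τ=−ln(0.8633)/2.500=0.059 → t=0.332; u2·a0=0.0294·2.500=0.073 ≤ a1=1.992 → R1 fires; M=16 Z=1 P=1 G=2
Draw 7: a1=0.498, a2=0.372, a3=0.068, a0=0.938; τ=−ln(0.4498)/0.938=0.852 → t=1.184; u2·a0=0.3022·0.938=0.283 ≤ a1=0.498 → R1 fires; M=18 Z=0 P=0 G=2
Draw 8: a1=0.000, a2=0.372, a3=0.000, a0=0.372; τ=−ln(0.6037)/0.372=1.357 → t=2.540; u2·a0=0.9093·0.372=0.338; a1=0.000 < 0.338 ≤ a1+a2=0.372 → R2 fires; M=19 Z=0 P=1 G=1
Draw 9: a1=0.000, a2=0.186, a3=0.068, a0=0.254; τ=−ln(0.8193)/0.254=0.785 → t=3.325 > T=2.81: stop.
P first becomes ≤ 1 when it reaches 1 at the event at t=0.332.

Threshold first reached at t = 0.332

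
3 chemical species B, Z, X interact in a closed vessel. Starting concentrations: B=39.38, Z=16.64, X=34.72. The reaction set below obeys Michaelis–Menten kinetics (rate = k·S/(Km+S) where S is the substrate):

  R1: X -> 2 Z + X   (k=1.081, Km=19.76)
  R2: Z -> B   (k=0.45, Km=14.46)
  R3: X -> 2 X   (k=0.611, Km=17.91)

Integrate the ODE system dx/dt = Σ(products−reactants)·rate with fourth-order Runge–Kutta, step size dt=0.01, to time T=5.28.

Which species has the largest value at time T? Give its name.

RK4 with dt=0.01: 528 steps to T=5.28. Trajectory (selected grid times):
t=0.00: B=39.38 Z=16.64 X=34.72
t=0.59: B=39.52 Z=17.31 X=34.96
t=1.17: B=39.67 Z=17.97 X=35.19
t=1.76: B=39.82 Z=18.64 X=35.43
t=2.35: B=39.97 Z=19.31 X=35.67
t=2.93: B=40.12 Z=19.97 X=35.91
t=3.52: B=40.27 Z=20.63 X=36.15
t=4.11: B=40.43 Z=21.30 X=36.39
t=4.69: B=40.58 Z=21.96 X=36.63
t=5.28: B=40.75 Z=22.63 X=36.87
At T=5.28: B=40.75 Z=22.63 X=36.87; the largest is B.

Dominant species at T: B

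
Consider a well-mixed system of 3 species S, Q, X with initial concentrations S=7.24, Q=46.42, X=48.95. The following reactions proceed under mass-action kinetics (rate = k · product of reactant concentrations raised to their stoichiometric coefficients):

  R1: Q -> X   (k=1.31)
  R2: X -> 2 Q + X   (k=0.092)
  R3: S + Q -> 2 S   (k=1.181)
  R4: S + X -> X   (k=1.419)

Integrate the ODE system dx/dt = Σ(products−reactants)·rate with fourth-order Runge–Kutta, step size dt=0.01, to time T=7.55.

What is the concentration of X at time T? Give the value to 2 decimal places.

RK4 with dt=0.01: 755 steps to T=7.55. Trajectory (selected grid times):
t=0.00: S=7.24 Q=46.42 X=48.95
t=0.84: S=0.00 Q=17.33 X=75.41
t=1.68: S=0.00 Q=13.77 X=91.95
t=2.52: S=0.00 Q=14.03 X=107.06
t=3.36: S=0.00 Q=15.59 X=123.29
t=4.19: S=0.00 Q=17.71 X=141.35
t=5.03: S=0.00 Q=20.27 X=162.20
t=5.87: S=0.00 Q=23.24 X=186.11
t=6.71: S=0.00 Q=26.66 X=213.52
t=7.55: S=0.00 Q=30.59 X=244.97
Read off X at T=7.55: 244.97

X at T = 244.97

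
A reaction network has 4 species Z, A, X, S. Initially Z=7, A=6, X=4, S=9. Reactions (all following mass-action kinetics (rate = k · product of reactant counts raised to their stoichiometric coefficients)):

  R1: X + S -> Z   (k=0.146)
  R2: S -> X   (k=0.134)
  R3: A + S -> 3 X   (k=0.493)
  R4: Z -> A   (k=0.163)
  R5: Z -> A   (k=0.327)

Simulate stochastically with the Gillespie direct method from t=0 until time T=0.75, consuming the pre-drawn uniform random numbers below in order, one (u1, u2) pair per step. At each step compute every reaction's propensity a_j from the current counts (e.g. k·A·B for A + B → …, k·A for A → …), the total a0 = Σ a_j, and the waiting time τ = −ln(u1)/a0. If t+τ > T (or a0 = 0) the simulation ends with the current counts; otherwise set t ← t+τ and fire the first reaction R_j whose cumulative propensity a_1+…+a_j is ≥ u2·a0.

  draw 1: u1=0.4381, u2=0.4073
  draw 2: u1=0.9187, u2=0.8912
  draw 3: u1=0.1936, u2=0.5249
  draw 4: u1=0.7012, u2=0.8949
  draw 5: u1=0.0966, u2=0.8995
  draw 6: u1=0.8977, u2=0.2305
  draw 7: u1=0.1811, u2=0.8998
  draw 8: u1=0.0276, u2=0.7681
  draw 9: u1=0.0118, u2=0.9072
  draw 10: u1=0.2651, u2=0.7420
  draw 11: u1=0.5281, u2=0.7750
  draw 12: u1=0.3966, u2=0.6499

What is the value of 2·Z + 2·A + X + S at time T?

Check how each reaction changes W = 2·Z + 2·A + X + S (weight of products minus weight of reactants):
R1: X + S -> Z: (2·1) − (1·1 + 1·1) = 2 − 2 = 0
R2: S -> X: (1·1) − (1·1) = 1 − 1 = 0
R3: A + S -> 3 X: (1·3) − (2·1 + 1·1) = 3 − 3 = 0
R4: Z -> A: (2·1) − (2·1) = 2 − 2 = 0
R5: Z -> A: (2·1) − (2·1) = 2 − 2 = 0
Every reaction leaves W unchanged, so W is conserved and no simulation is needed: W(T) = W(0) = 2·7 + 2·6 + 4 + 9 = 39

Value at T = 39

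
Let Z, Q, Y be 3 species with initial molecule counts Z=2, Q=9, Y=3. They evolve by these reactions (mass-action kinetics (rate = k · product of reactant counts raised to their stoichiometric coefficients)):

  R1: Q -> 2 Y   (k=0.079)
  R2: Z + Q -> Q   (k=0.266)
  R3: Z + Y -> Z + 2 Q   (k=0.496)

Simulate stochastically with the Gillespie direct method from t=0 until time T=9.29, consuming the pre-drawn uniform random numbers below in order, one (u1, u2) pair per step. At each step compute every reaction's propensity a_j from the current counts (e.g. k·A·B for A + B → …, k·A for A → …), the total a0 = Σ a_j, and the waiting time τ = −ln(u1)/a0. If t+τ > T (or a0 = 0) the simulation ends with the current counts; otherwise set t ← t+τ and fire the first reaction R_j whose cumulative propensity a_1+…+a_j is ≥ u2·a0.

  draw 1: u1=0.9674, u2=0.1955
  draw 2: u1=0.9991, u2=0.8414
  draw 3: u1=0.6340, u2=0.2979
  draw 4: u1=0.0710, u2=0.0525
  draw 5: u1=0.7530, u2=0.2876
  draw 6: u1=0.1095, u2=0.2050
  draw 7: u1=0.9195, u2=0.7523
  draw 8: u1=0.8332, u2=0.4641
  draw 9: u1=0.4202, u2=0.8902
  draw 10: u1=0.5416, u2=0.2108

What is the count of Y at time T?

Y at T = 14

t=0.000: Z=2 Q=9 Y=3
Draw 1: a1=0.711, a2=4.788, a3=2.976, a0=8.475; τ=−ln(0.9674)/8.475=0.004 → t=0.004; u2·a0=0.1955·8.475=1.657; a1=0.711 < 1.657 ≤ a1+a2=5.499 → R2 fires; Z=1 Q=9 Y=3
Draw 2: a1=0.711, a2=2.394, a3=1.488, a0=4.593; τ=−ln(0.9991)/4.593=0.000 → t=0.004; u2·a0=0.8414·4.593=3.865; a1+a2=3.105 < 3.865 ≤ a1+…+a3=4.593 → R3 fires; Z=1 Q=11 Y=2
Draw 3: a1=0.869, a2=2.926, a3=0.992, a0=4.787; τ=−ln(0.6340)/4.787=0.095 → t=0.099; u2·a0=0.2979·4.787=1.426; a1=0.869 < 1.426 ≤ a1+a2=3.795 → R2 fires; Z=0 Q=11 Y=2
Draw 4: a1=0.869, a2=0.000, a3=0.000, a0=0.869; τ=−ln(0.0710)/0.869=3.044 → t=3.143; u2·a0=0.0525·0.869=0.046 ≤ a1=0.869 → R1 fires; Z=0 Q=10 Y=4
Draw 5: a1=0.790, a2=0.000, a3=0.000, a0=0.790; τ=−ln(0.7530)/0.790=0.359 → t=3.502; u2·a0=0.2876·0.790=0.227 ≤ a1=0.790 → R1 fires; Z=0 Q=9 Y=6
Draw 6: a1=0.711, a2=0.000, a3=0.000, a0=0.711; τ=−ln(0.1095)/0.711=3.111 → t=6.613; u2·a0=0.2050·0.711=0.146 ≤ a1=0.711 → R1 fires; Z=0 Q=8 Y=8
Draw 7: a1=0.632, a2=0.000, a3=0.000, a0=0.632; τ=−ln(0.9195)/0.632=0.133 → t=6.746; u2·a0=0.7523·0.632=0.475 ≤ a1=0.632 → R1 fires; Z=0 Q=7 Y=10
Draw 8: a1=0.553, a2=0.000, a3=0.000, a0=0.553; τ=−ln(0.8332)/0.553=0.330 → t=7.076; u2·a0=0.4641·0.553=0.257 ≤ a1=0.553 → R1 fires; Z=0 Q=6 Y=12
Draw 9: a1=0.474, a2=0.000, a3=0.000, a0=0.474; τ=−ln(0.4202)/0.474=1.829 → t=8.905; u2·a0=0.8902·0.474=0.422 ≤ a1=0.474 → R1 fires; Z=0 Q=5 Y=14
Draw 10: a1=0.395, a2=0.000, a3=0.000, a0=0.395; τ=−ln(0.5416)/0.395=1.552 → t=10.458 > T=9.29: stop.
Read off Y at T=9.29: 14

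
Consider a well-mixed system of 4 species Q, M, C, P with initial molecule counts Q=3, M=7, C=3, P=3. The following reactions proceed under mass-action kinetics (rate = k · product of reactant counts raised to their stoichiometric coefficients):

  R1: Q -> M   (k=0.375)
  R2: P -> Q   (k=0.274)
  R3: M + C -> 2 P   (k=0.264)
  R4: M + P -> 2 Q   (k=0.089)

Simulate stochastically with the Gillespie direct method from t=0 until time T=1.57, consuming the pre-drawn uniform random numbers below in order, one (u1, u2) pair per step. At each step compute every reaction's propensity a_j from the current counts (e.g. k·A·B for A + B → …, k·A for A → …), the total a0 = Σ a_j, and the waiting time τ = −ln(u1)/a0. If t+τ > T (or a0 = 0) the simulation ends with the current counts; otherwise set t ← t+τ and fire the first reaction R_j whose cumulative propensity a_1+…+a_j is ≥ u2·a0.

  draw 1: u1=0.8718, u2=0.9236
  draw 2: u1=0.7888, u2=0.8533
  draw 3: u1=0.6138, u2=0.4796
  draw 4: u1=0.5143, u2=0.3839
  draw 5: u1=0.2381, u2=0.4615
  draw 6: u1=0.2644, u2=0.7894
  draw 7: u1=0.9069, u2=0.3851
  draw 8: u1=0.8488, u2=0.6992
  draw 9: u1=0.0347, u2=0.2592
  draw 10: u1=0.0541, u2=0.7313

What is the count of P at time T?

t=0.000: Q=3 M=7 C=3 P=3
Draw 1: a1=1.125, a2=0.822, a3=5.544, a4=1.869, a0=9.360; τ=−ln(0.8718)/9.360=0.015 → t=0.015; u2·a0=0.9236·9.360=8.645; a1+…+a3=7.491 < 8.645 ≤ a1+…+a4=9.360 → R4 fires; Q=5 M=6 C=3 P=2
Draw 2: a1=1.875, a2=0.548, a3=4.752, a4=1.068, a0=8.243; τ=−ln(0.7888)/8.243=0.029 → t=0.043; u2·a0=0.8533·8.243=7.034; a1+a2=2.423 < 7.034 ≤ a1+…+a3=7.175 → R3 fires; Q=5 M=5 C=2 P=4
Draw 3: a1=1.875, a2=1.096, a3=2.640, a4=1.780, a0=7.391; τ=−ln(0.6138)/7.391=0.066 → t=0.109; u2·a0=0.4796·7.391=3.545; a1+a2=2.971 < 3.545 ≤ a1+…+a3=5.611 → R3 fires; Q=5 M=4 C=1 P=6
Draw 4: a1=1.875, a2=1.644, a3=1.056, a4=2.136, a0=6.711; τ=−ln(0.5143)/6.711=0.099 → t=0.209; u2·a0=0.3839·6.711=2.576; a1=1.875 < 2.576 ≤ a1+a2=3.519 → R2 fires; Q=6 M=4 C=1 P=5
Draw 5: a1=2.250, a2=1.370, a3=1.056, a4=1.780, a0=6.456; τ=−ln(0.2381)/6.456=0.222 → t=0.431; u2·a0=0.4615·6.456=2.979; a1=2.250 < 2.979 ≤ a1+a2=3.620 → R2 fires; Q=7 M=4 C=1 P=4
Draw 6: a1=2.625, a2=1.096, a3=1.056, a4=1.424, a0=6.201; τ=−ln(0.2644)/6.201=0.215 → t=0.645; u2·a0=0.7894·6.201=4.895; a1+…+a3=4.777 < 4.895 ≤ a1+…+a4=6.201 → R4 fires; Q=9 M=3 C=1 P=3
Draw 7: a1=3.375, a2=0.822, a3=0.792, a4=0.801, a0=5.790; τ=−ln(0.9069)/5.790=0.017 → t=0.662; u2·a0=0.3851·5.790=2.230 ≤ a1=3.375 → R1 fires; Q=8 M=4 C=1 P=3
Draw 8: a1=3.000, a2=0.822, a3=1.056, a4=1.068, a0=5.946; τ=−ln(0.8488)/5.946=0.028 → t=0.690; u2·a0=0.6992·5.946=4.157; a1+a2=3.822 < 4.157 ≤ a1+…+a3=4.878 → R3 fires; Q=8 M=3 C=0 P=5
Draw 9: a1=3.000, a2=1.370, a3=0.000, a4=1.335, a0=5.705; τ=−ln(0.0347)/5.705=0.589 → t=1.279; u2·a0=0.2592·5.705=1.479 ≤ a1=3.000 → R1 fires; Q=7 M=4 C=0 P=5
Draw 10: a1=2.625, a2=1.370, a3=0.000, a4=1.780, a0=5.775; τ=−ln(0.0541)/5.775=0.505 → t=1.784 > T=1.57: stop.
Read off P at T=1.57: 5

P at T = 5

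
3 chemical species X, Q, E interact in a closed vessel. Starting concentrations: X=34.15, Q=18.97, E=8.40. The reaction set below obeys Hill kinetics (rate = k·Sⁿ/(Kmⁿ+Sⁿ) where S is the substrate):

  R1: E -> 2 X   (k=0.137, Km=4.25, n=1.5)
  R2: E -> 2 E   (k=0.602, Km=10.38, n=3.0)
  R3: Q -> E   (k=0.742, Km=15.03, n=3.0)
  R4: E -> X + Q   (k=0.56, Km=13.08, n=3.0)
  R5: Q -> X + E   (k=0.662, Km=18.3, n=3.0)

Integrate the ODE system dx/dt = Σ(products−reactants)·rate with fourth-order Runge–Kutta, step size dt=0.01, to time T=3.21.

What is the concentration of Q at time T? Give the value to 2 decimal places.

Q at T = 16.97

RK4 with dt=0.01: 321 steps to T=3.21. Trajectory (selected grid times):
t=0.00: X=34.15 Q=18.97 E=8.40
t=0.36: X=34.39 Q=18.71 E=8.70
t=0.71: X=34.63 Q=18.47 E=8.99
t=1.07: X=34.87 Q=18.23 E=9.28
t=1.43: X=35.12 Q=18.00 E=9.56
t=1.78: X=35.36 Q=17.78 E=9.84
t=2.14: X=35.62 Q=17.56 E=10.12
t=2.50: X=35.87 Q=17.35 E=10.39
t=2.85: X=36.12 Q=17.16 E=10.66
t=3.21: X=36.38 Q=16.97 E=10.93
Read off Q at T=3.21: 16.97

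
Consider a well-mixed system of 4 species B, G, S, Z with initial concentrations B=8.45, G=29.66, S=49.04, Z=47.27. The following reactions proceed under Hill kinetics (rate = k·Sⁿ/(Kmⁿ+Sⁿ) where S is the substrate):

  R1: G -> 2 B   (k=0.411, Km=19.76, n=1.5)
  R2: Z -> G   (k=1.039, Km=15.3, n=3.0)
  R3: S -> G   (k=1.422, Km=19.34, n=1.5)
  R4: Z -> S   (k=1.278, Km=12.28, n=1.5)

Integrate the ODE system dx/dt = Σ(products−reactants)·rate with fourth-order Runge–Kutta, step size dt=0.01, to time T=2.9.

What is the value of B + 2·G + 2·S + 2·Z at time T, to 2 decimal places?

Value at T = 260.39

Check how each reaction changes W = B + 2·G + 2·S + 2·Z (weight of products minus weight of reactants):
R1: G -> 2 B: (1·2) − (2·1) = 2 − 2 = 0
R2: Z -> G: (2·1) − (2·1) = 2 − 2 = 0
R3: S -> G: (2·1) − (2·1) = 2 − 2 = 0
R4: Z -> S: (2·1) − (2·1) = 2 − 2 = 0
Every reaction leaves W unchanged, so W is conserved and no simulation is needed: W(T) = W(0) = 8.45 + 2·29.66 + 2·49.04 + 2·47.27 = 260.39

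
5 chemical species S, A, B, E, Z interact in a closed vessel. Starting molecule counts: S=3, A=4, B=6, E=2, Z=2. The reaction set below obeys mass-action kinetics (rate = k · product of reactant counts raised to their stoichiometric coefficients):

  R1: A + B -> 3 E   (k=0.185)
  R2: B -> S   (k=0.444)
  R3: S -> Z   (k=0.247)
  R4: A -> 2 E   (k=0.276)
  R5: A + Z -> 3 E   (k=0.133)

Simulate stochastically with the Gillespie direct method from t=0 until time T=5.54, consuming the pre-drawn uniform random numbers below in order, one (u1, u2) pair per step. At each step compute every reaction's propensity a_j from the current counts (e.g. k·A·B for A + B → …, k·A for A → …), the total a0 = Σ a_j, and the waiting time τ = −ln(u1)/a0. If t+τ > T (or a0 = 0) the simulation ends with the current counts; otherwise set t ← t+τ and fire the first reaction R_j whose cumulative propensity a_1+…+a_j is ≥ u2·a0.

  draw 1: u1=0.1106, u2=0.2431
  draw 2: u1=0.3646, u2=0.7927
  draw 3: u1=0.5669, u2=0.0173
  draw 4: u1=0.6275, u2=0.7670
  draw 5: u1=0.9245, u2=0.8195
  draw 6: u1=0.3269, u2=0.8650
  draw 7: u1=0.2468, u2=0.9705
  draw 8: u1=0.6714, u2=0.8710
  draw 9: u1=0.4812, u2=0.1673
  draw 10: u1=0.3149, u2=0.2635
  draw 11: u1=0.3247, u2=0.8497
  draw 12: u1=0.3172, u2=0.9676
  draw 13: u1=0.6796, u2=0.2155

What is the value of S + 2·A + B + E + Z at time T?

Check how each reaction changes W = S + 2·A + B + E + Z (weight of products minus weight of reactants):
R1: A + B -> 3 E: (1·3) − (2·1 + 1·1) = 3 − 3 = 0
R2: B -> S: (1·1) − (1·1) = 1 − 1 = 0
R3: S -> Z: (1·1) − (1·1) = 1 − 1 = 0
R4: A -> 2 E: (1·2) − (2·1) = 2 − 2 = 0
R5: A + Z -> 3 E: (1·3) − (2·1 + 1·1) = 3 − 3 = 0
Every reaction leaves W unchanged, so W is conserved and no simulation is needed: W(T) = W(0) = 3 + 2·4 + 6 + 2 + 2 = 21

Value at T = 21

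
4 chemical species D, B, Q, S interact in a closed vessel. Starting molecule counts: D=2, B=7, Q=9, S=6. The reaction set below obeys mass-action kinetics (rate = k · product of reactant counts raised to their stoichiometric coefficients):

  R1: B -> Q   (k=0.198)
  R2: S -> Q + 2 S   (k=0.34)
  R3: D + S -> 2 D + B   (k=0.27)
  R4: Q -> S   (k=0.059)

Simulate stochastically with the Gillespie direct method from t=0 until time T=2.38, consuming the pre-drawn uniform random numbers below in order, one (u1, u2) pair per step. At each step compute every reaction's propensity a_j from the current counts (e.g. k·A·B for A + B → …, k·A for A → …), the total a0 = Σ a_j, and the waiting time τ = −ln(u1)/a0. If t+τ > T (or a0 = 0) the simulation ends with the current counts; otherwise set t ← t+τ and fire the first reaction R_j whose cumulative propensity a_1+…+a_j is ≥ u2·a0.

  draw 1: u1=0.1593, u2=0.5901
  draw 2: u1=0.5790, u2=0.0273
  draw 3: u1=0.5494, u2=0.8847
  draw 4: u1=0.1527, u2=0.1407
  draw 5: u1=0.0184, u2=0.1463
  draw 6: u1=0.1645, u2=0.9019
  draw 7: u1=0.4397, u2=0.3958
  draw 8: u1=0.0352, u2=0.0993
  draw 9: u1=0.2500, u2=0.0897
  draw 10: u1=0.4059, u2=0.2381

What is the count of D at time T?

D at T = 6

t=0.000: D=2 B=7 Q=9 S=6
Draw 1: a1=1.386, a2=2.040, a3=3.240, a4=0.531, a0=7.197; τ=−ln(0.1593)/7.197=0.255 → t=0.255; u2·a0=0.5901·7.197=4.247; a1+a2=3.426 < 4.247 ≤ a1+…+a3=6.666 → R3 fires; D=3 B=8 Q=9 S=5
Draw 2: a1=1.584, a2=1.700, a3=4.050, a4=0.531, a0=7.865; τ=−ln(0.5790)/7.865=0.069 → t=0.325; u2·a0=0.0273·7.865=0.215 ≤ a1=1.584 → R1 fires; D=3 B=7 Q=10 S=5
Draw 3: a1=1.386, a2=1.700, a3=4.050, a4=0.590, a0=7.726; τ=−ln(0.5494)/7.726=0.078 → t=0.402; u2·a0=0.8847·7.726=6.835; a1+a2=3.086 < 6.835 ≤ a1+…+a3=7.136 → R3 fires; D=4 B=8 Q=10 S=4
Draw 4: a1=1.584, a2=1.360, a3=4.320, a4=0.590, a0=7.854; τ=−ln(0.1527)/7.854=0.239 → t=0.642; u2·a0=0.1407·7.854=1.105 ≤ a1=1.584 → R1 fires; D=4 B=7 Q=11 S=4
Draw 5: a1=1.386, a2=1.360, a3=4.320, a4=0.649, a0=7.715; τ=−ln(0.0184)/7.715=0.518 → t=1.159; u2·a0=0.1463·7.715=1.129 ≤ a1=1.386 → R1 fires; D=4 B=6 Q=12 S=4
Draw 6: a1=1.188, a2=1.360, a3=4.320, a4=0.708, a0=7.576; τ=−ln(0.1645)/7.576=0.238 → t=1.398; u2·a0=0.9019·7.576=6.833; a1+a2=2.548 < 6.833 ≤ a1+…+a3=6.868 → R3 fires; D=5 B=7 Q=12 S=3
Draw 7: a1=1.386, a2=1.020, a3=4.050, a4=0.708, a0=7.164; τ=−ln(0.4397)/7.164=0.115 → t=1.512; u2·a0=0.3958·7.164=2.836; a1+a2=2.406 < 2.836 ≤ a1+…+a3=6.456 → R3 fires; D=6 B=8 Q=12 S=2
Draw 8: a1=1.584, a2=0.680, a3=3.240, a4=0.708, a0=6.212; τ=−ln(0.0352)/6.212=0.539 → t=2.051; u2·a0=0.0993·6.212=0.617 ≤ a1=1.584 → R1 fires; D=6 B=7 Q=13 S=2
Draw 9: a1=1.386, a2=0.680, a3=3.240, a4=0.767, a0=6.073; τ=−ln(0.2500)/6.073=0.228 → t=2.279; u2·a0=0.0897·6.073=0.545 ≤ a1=1.386 → R1 fires; D=6 B=6 Q=14 S=2
Draw 10: a1=1.188, a2=0.680, a3=3.240, a4=0.826, a0=5.934; τ=−ln(0.4059)/5.934=0.152 → t=2.431 > T=2.38: stop.
Read off D at T=2.38: 6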